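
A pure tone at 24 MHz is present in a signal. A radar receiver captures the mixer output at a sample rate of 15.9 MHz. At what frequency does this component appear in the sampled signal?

24 MHz mod fs = 8.1 MHz.
8.1 MHz > fs/2 = 7.95 MHz, folds to fs − 8.1 MHz = 7.8 MHz.

7.8 MHz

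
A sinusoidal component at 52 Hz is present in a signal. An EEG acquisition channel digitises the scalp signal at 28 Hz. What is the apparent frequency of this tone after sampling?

4 Hz

52 Hz mod fs = 24 Hz.
24 Hz > fs/2 = 14 Hz, folds to fs − 24 Hz = 4 Hz.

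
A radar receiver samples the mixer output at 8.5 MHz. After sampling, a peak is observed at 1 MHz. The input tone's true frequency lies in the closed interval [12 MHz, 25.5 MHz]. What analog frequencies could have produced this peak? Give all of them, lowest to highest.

16 MHz, 18 MHz, 24.5 MHz

Frequencies that alias to 1 MHz are k·fs ± 1 MHz for integer k ≥ 0.
k=0: 1 MHz.
k=1: 7.5 MHz, 9.5 MHz.
k=2: 16 MHz, 18 MHz.
k=3: 24.5 MHz, 26.5 MHz.
k=4: 33 MHz, 35 MHz.
Within [12 MHz, 25.5 MHz]: 16 MHz, 18 MHz, 24.5 MHz.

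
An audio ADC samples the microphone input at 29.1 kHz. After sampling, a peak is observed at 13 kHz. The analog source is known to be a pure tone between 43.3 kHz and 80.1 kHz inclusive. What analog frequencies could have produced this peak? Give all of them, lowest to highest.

45.2 kHz, 71.2 kHz, 74.3 kHz

Frequencies that alias to 13 kHz are k·fs ± 13 kHz for integer k ≥ 0.
k=0: 13 kHz.
k=1: 16.1 kHz, 42.1 kHz.
k=2: 45.2 kHz, 71.2 kHz.
k=3: 74.3 kHz, 100.3 kHz.
k=4: 103.4 kHz, 129.4 kHz.
Within [43.3 kHz, 80.1 kHz]: 45.2 kHz, 71.2 kHz, 74.3 kHz.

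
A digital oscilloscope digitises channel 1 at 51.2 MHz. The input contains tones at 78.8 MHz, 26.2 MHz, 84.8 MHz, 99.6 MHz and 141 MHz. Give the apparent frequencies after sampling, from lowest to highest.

2.8 MHz, 12.6 MHz, 17.6 MHz, 23.6 MHz, 25 MHz

fs/2 = 25.6 MHz.
78.8 MHz mod fs = 27.6 MHz.
27.6 MHz > fs/2 = 25.6 MHz, folds to fs − 27.6 MHz = 23.6 MHz.
26.2 MHz > fs/2 = 25.6 MHz, folds to fs − 26.2 MHz = 25 MHz.
84.8 MHz mod fs = 33.6 MHz.
33.6 MHz > fs/2 = 25.6 MHz, folds to fs − 33.6 MHz = 17.6 MHz.
99.6 MHz mod fs = 48.4 MHz.
48.4 MHz > fs/2 = 25.6 MHz, folds to fs − 48.4 MHz = 2.8 MHz.
141 MHz mod fs = 38.6 MHz.
38.6 MHz > fs/2 = 25.6 MHz, folds to fs − 38.6 MHz = 12.6 MHz.
Distinct values: {2.8 MHz, 12.6 MHz, 17.6 MHz, 23.6 MHz, 25 MHz}.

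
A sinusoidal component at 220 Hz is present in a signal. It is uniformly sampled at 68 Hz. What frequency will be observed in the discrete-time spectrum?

220 Hz mod fs = 16 Hz.
16 Hz ≤ fs/2 = 34 Hz, appears at 16 Hz.

16 Hz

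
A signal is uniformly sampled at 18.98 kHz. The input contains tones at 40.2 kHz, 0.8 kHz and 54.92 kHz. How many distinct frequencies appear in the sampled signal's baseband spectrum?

3

fs/2 = 9.49 kHz.
40.2 kHz mod fs = 2.24 kHz.
2.24 kHz ≤ fs/2 = 9.49 kHz, appears at 2.24 kHz.
0.8 kHz ≤ fs/2 = 9.49 kHz, passes unchanged.
54.92 kHz mod fs = 16.96 kHz.
16.96 kHz > fs/2 = 9.49 kHz, folds to fs − 16.96 kHz = 2.02 kHz.
Distinct values: {0.8 kHz, 2.02 kHz, 2.24 kHz} → 3.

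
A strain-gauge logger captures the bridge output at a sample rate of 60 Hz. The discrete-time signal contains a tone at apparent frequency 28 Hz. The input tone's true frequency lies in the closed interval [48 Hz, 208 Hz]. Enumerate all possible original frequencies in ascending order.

Frequencies that alias to 28 Hz are k·fs ± 28 Hz for integer k ≥ 0.
k=0: 28 Hz.
k=1: 32 Hz, 88 Hz.
k=2: 92 Hz, 148 Hz.
k=3: 152 Hz, 208 Hz.
k=4: 212 Hz, 268 Hz.
Within [48 Hz, 208 Hz]: 88 Hz, 92 Hz, 148 Hz, 152 Hz, 208 Hz.

88 Hz, 92 Hz, 148 Hz, 152 Hz, 208 Hz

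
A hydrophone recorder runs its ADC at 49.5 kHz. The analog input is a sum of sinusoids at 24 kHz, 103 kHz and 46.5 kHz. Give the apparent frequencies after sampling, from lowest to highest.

3 kHz, 4 kHz, 24 kHz

fs/2 = 24.75 kHz.
24 kHz ≤ fs/2 = 24.75 kHz, passes unchanged.
103 kHz mod fs = 4 kHz.
4 kHz ≤ fs/2 = 24.75 kHz, appears at 4 kHz.
46.5 kHz > fs/2 = 24.75 kHz, folds to fs − 46.5 kHz = 3 kHz.
Distinct values: {3 kHz, 4 kHz, 24 kHz}.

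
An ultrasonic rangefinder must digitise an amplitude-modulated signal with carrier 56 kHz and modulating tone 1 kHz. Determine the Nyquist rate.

AM sidebands sit at fc ± fm = 55 kHz and 57 kHz.
Highest-frequency component: 57 kHz.
Nyquist rate = 2 × 57 kHz = 114 kHz.

114 kHz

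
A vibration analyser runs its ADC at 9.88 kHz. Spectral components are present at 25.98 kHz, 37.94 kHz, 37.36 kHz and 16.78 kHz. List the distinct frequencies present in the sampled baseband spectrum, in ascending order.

fs/2 = 4.94 kHz.
25.98 kHz mod fs = 6.22 kHz.
6.22 kHz > fs/2 = 4.94 kHz, folds to fs − 6.22 kHz = 3.66 kHz.
37.94 kHz mod fs = 8.3 kHz.
8.3 kHz > fs/2 = 4.94 kHz, folds to fs − 8.3 kHz = 1.58 kHz.
37.36 kHz mod fs = 7.72 kHz.
7.72 kHz > fs/2 = 4.94 kHz, folds to fs − 7.72 kHz = 2.16 kHz.
16.78 kHz mod fs = 6.9 kHz.
6.9 kHz > fs/2 = 4.94 kHz, folds to fs − 6.9 kHz = 2.98 kHz.
Distinct values: {1.58 kHz, 2.16 kHz, 2.98 kHz, 3.66 kHz}.

1.58 kHz, 2.16 kHz, 2.98 kHz, 3.66 kHz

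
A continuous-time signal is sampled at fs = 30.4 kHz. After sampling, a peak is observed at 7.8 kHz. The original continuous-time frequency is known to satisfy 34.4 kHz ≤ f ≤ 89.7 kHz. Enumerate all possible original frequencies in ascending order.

Frequencies that alias to 7.8 kHz are k·fs ± 7.8 kHz for integer k ≥ 0.
k=0: 7.8 kHz.
k=1: 22.6 kHz, 38.2 kHz.
k=2: 53 kHz, 68.6 kHz.
k=3: 83.4 kHz, 99 kHz.
k=4: 113.8 kHz, 129.4 kHz.
Within [34.4 kHz, 89.7 kHz]: 38.2 kHz, 53 kHz, 68.6 kHz, 83.4 kHz.

38.2 kHz, 53 kHz, 68.6 kHz, 83.4 kHz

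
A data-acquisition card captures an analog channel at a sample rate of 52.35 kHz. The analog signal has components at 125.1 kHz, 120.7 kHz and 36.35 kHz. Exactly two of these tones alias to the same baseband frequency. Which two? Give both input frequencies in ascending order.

36.35 kHz, 120.7 kHz

fs/2 = 26.175 kHz.
125.1 kHz mod fs = 20.4 kHz.
20.4 kHz ≤ fs/2 = 26.175 kHz, appears at 20.4 kHz.
120.7 kHz mod fs = 16 kHz.
16 kHz ≤ fs/2 = 26.175 kHz, appears at 16 kHz.
36.35 kHz > fs/2 = 26.175 kHz, folds to fs − 36.35 kHz = 16 kHz.
36.35 kHz and 120.7 kHz both map to 16 kHz.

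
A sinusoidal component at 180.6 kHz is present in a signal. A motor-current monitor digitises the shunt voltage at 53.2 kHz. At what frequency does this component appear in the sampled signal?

180.6 kHz mod fs = 21 kHz.
21 kHz ≤ fs/2 = 26.6 kHz, appears at 21 kHz.

21 kHz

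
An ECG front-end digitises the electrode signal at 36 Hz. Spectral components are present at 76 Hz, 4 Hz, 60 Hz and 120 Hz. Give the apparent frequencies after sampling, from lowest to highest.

fs/2 = 18 Hz.
76 Hz mod fs = 4 Hz.
4 Hz ≤ fs/2 = 18 Hz, appears at 4 Hz.
4 Hz ≤ fs/2 = 18 Hz, passes unchanged.
60 Hz mod fs = 24 Hz.
24 Hz > fs/2 = 18 Hz, folds to fs − 24 Hz = 12 Hz.
120 Hz mod fs = 12 Hz.
12 Hz ≤ fs/2 = 18 Hz, appears at 12 Hz.
Distinct values: {4 Hz, 12 Hz}.

4 Hz, 12 Hz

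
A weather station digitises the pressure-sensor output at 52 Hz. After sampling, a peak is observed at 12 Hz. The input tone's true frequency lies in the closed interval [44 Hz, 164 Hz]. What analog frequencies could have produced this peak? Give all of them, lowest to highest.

Frequencies that alias to 12 Hz are k·fs ± 12 Hz for integer k ≥ 0.
k=0: 12 Hz.
k=1: 40 Hz, 64 Hz.
k=2: 92 Hz, 116 Hz.
k=3: 144 Hz, 168 Hz.
k=4: 196 Hz, 220 Hz.
Within [44 Hz, 164 Hz]: 64 Hz, 92 Hz, 116 Hz, 144 Hz.

64 Hz, 92 Hz, 116 Hz, 144 Hz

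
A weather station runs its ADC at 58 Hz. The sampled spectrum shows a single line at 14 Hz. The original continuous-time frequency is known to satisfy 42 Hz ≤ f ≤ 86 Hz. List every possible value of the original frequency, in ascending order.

Frequencies that alias to 14 Hz are k·fs ± 14 Hz for integer k ≥ 0.
k=0: 14 Hz.
k=1: 44 Hz, 72 Hz.
k=2: 102 Hz, 130 Hz.
Within [42 Hz, 86 Hz]: 44 Hz, 72 Hz.

44 Hz, 72 Hz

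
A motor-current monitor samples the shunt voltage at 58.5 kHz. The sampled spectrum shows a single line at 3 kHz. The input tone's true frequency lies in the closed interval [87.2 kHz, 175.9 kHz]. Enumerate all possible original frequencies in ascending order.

Frequencies that alias to 3 kHz are k·fs ± 3 kHz for integer k ≥ 0.
k=0: 3 kHz.
k=1: 55.5 kHz, 61.5 kHz.
k=2: 114 kHz, 120 kHz.
k=3: 172.5 kHz, 178.5 kHz.
k=4: 231 kHz, 237 kHz.
Within [87.2 kHz, 175.9 kHz]: 114 kHz, 120 kHz, 172.5 kHz.

114 kHz, 120 kHz, 172.5 kHz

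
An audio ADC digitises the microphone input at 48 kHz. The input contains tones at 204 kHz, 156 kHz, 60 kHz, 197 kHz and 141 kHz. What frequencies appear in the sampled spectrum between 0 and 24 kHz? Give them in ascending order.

fs/2 = 24 kHz.
204 kHz mod fs = 12 kHz.
12 kHz ≤ fs/2 = 24 kHz, appears at 12 kHz.
156 kHz mod fs = 12 kHz.
12 kHz ≤ fs/2 = 24 kHz, appears at 12 kHz.
60 kHz mod fs = 12 kHz.
12 kHz ≤ fs/2 = 24 kHz, appears at 12 kHz.
197 kHz mod fs = 5 kHz.
5 kHz ≤ fs/2 = 24 kHz, appears at 5 kHz.
141 kHz mod fs = 45 kHz.
45 kHz > fs/2 = 24 kHz, folds to fs − 45 kHz = 3 kHz.
Distinct values: {3 kHz, 5 kHz, 12 kHz}.

3 kHz, 5 kHz, 12 kHz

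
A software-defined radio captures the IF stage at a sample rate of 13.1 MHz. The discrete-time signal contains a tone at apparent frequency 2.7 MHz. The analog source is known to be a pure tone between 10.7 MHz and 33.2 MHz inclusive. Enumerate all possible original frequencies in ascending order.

Frequencies that alias to 2.7 MHz are k·fs ± 2.7 MHz for integer k ≥ 0.
k=0: 2.7 MHz.
k=1: 10.4 MHz, 15.8 MHz.
k=2: 23.5 MHz, 28.9 MHz.
k=3: 36.6 MHz, 42 MHz.
Within [10.7 MHz, 33.2 MHz]: 15.8 MHz, 23.5 MHz, 28.9 MHz.

15.8 MHz, 23.5 MHz, 28.9 MHz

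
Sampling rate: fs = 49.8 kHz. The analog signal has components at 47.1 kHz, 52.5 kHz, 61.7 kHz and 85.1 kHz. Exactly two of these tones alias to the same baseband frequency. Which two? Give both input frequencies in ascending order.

47.1 kHz, 52.5 kHz

fs/2 = 24.9 kHz.
47.1 kHz > fs/2 = 24.9 kHz, folds to fs − 47.1 kHz = 2.7 kHz.
52.5 kHz mod fs = 2.7 kHz.
2.7 kHz ≤ fs/2 = 24.9 kHz, appears at 2.7 kHz.
61.7 kHz mod fs = 11.9 kHz.
11.9 kHz ≤ fs/2 = 24.9 kHz, appears at 11.9 kHz.
85.1 kHz mod fs = 35.3 kHz.
35.3 kHz > fs/2 = 24.9 kHz, folds to fs − 35.3 kHz = 14.5 kHz.
47.1 kHz and 52.5 kHz both map to 2.7 kHz.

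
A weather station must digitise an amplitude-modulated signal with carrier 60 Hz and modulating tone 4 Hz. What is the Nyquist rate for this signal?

AM sidebands sit at fc ± fm = 56 Hz and 64 Hz.
Highest-frequency component: 64 Hz.
Nyquist rate = 2 × 64 Hz = 128 Hz.

128 Hz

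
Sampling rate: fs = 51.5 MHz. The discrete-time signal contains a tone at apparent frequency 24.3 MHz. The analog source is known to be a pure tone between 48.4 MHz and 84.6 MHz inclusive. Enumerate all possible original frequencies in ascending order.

75.8 MHz, 78.7 MHz

Frequencies that alias to 24.3 MHz are k·fs ± 24.3 MHz for integer k ≥ 0.
k=0: 24.3 MHz.
k=1: 27.2 MHz, 75.8 MHz.
k=2: 78.7 MHz, 127.3 MHz.
k=3: 130.2 MHz, 178.8 MHz.
Within [48.4 MHz, 84.6 MHz]: 75.8 MHz, 78.7 MHz.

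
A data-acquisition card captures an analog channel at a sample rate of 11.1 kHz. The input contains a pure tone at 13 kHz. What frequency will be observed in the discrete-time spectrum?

1.9 kHz

13 kHz mod fs = 1.9 kHz.
1.9 kHz ≤ fs/2 = 5.55 kHz, appears at 1.9 kHz.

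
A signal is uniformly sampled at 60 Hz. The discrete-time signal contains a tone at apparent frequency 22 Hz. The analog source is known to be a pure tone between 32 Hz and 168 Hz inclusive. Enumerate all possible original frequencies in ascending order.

38 Hz, 82 Hz, 98 Hz, 142 Hz, 158 Hz

Frequencies that alias to 22 Hz are k·fs ± 22 Hz for integer k ≥ 0.
k=0: 22 Hz.
k=1: 38 Hz, 82 Hz.
k=2: 98 Hz, 142 Hz.
k=3: 158 Hz, 202 Hz.
k=4: 218 Hz, 262 Hz.
Within [32 Hz, 168 Hz]: 38 Hz, 82 Hz, 98 Hz, 142 Hz, 158 Hz.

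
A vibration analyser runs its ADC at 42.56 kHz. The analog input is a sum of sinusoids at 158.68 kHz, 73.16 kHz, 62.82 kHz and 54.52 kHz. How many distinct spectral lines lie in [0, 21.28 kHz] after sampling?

fs/2 = 21.28 kHz.
158.68 kHz mod fs = 31 kHz.
31 kHz > fs/2 = 21.28 kHz, folds to fs − 31 kHz = 11.56 kHz.
73.16 kHz mod fs = 30.6 kHz.
30.6 kHz > fs/2 = 21.28 kHz, folds to fs − 30.6 kHz = 11.96 kHz.
62.82 kHz mod fs = 20.26 kHz.
20.26 kHz ≤ fs/2 = 21.28 kHz, appears at 20.26 kHz.
54.52 kHz mod fs = 11.96 kHz.
11.96 kHz ≤ fs/2 = 21.28 kHz, appears at 11.96 kHz.
Distinct values: {11.56 kHz, 11.96 kHz, 20.26 kHz} → 3.

3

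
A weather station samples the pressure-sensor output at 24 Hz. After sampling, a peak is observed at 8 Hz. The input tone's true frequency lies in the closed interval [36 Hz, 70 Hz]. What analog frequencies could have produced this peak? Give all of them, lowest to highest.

40 Hz, 56 Hz, 64 Hz

Frequencies that alias to 8 Hz are k·fs ± 8 Hz for integer k ≥ 0.
k=0: 8 Hz.
k=1: 16 Hz, 32 Hz.
k=2: 40 Hz, 56 Hz.
k=3: 64 Hz, 80 Hz.
k=4: 88 Hz, 104 Hz.
Within [36 Hz, 70 Hz]: 40 Hz, 56 Hz, 64 Hz.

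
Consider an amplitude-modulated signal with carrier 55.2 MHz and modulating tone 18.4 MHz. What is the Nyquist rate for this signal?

AM sidebands sit at fc ± fm = 36.8 MHz and 73.6 MHz.
Highest-frequency component: 73.6 MHz.
Nyquist rate = 2 × 73.6 MHz = 147.2 MHz.

147.2 MHz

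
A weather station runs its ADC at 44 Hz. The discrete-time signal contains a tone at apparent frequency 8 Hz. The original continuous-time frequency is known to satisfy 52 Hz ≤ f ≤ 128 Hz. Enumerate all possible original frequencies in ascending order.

Frequencies that alias to 8 Hz are k·fs ± 8 Hz for integer k ≥ 0.
k=0: 8 Hz.
k=1: 36 Hz, 52 Hz.
k=2: 80 Hz, 96 Hz.
k=3: 124 Hz, 140 Hz.
k=4: 168 Hz, 184 Hz.
Within [52 Hz, 128 Hz]: 52 Hz, 80 Hz, 96 Hz, 124 Hz.

52 Hz, 80 Hz, 96 Hz, 124 Hz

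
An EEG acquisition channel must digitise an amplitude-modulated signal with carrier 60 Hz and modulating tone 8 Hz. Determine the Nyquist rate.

136 Hz

AM sidebands sit at fc ± fm = 52 Hz and 68 Hz.
Highest-frequency component: 68 Hz.
Nyquist rate = 2 × 68 Hz = 136 Hz.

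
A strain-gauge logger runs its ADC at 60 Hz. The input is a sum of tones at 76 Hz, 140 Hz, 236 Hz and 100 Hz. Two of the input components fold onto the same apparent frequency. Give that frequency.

20 Hz

fs/2 = 30 Hz.
76 Hz mod fs = 16 Hz.
16 Hz ≤ fs/2 = 30 Hz, appears at 16 Hz.
140 Hz mod fs = 20 Hz.
20 Hz ≤ fs/2 = 30 Hz, appears at 20 Hz.
236 Hz mod fs = 56 Hz.
56 Hz > fs/2 = 30 Hz, folds to fs − 56 Hz = 4 Hz.
100 Hz mod fs = 40 Hz.
40 Hz > fs/2 = 30 Hz, folds to fs − 40 Hz = 20 Hz.
100 Hz and 140 Hz both map to 20 Hz.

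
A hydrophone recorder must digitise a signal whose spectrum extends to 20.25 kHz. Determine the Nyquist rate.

Nyquist rate = 2 × 20.25 kHz = 40.5 kHz.

40.5 kHz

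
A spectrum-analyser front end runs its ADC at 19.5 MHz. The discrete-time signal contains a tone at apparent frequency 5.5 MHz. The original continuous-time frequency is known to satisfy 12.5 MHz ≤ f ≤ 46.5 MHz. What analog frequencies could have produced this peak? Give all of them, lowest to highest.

Frequencies that alias to 5.5 MHz are k·fs ± 5.5 MHz for integer k ≥ 0.
k=0: 5.5 MHz.
k=1: 14 MHz, 25 MHz.
k=2: 33.5 MHz, 44.5 MHz.
k=3: 53 MHz, 64 MHz.
Within [12.5 MHz, 46.5 MHz]: 14 MHz, 25 MHz, 33.5 MHz, 44.5 MHz.

14 MHz, 25 MHz, 33.5 MHz, 44.5 MHz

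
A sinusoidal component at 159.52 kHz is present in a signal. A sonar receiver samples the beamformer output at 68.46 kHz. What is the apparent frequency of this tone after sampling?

159.52 kHz mod fs = 22.6 kHz.
22.6 kHz ≤ fs/2 = 34.23 kHz, appears at 22.6 kHz.

22.6 kHz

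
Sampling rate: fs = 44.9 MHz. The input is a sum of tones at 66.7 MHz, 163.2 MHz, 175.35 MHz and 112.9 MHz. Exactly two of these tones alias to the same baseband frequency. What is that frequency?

21.8 MHz

fs/2 = 22.45 MHz.
66.7 MHz mod fs = 21.8 MHz.
21.8 MHz ≤ fs/2 = 22.45 MHz, appears at 21.8 MHz.
163.2 MHz mod fs = 28.5 MHz.
28.5 MHz > fs/2 = 22.45 MHz, folds to fs − 28.5 MHz = 16.4 MHz.
175.35 MHz mod fs = 40.65 MHz.
40.65 MHz > fs/2 = 22.45 MHz, folds to fs − 40.65 MHz = 4.25 MHz.
112.9 MHz mod fs = 23.1 MHz.
23.1 MHz > fs/2 = 22.45 MHz, folds to fs − 23.1 MHz = 21.8 MHz.
66.7 MHz and 112.9 MHz both map to 21.8 MHz.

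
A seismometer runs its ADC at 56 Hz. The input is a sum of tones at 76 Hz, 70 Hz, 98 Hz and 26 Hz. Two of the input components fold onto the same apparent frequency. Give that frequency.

14 Hz

fs/2 = 28 Hz.
76 Hz mod fs = 20 Hz.
20 Hz ≤ fs/2 = 28 Hz, appears at 20 Hz.
70 Hz mod fs = 14 Hz.
14 Hz ≤ fs/2 = 28 Hz, appears at 14 Hz.
98 Hz mod fs = 42 Hz.
42 Hz > fs/2 = 28 Hz, folds to fs − 42 Hz = 14 Hz.
26 Hz ≤ fs/2 = 28 Hz, passes unchanged.
70 Hz and 98 Hz both map to 14 Hz.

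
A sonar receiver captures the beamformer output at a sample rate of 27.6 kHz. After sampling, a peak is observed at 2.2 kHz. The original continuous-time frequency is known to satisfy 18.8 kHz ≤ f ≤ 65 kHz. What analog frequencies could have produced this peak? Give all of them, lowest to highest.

25.4 kHz, 29.8 kHz, 53 kHz, 57.4 kHz

Frequencies that alias to 2.2 kHz are k·fs ± 2.2 kHz for integer k ≥ 0.
k=0: 2.2 kHz.
k=1: 25.4 kHz, 29.8 kHz.
k=2: 53 kHz, 57.4 kHz.
k=3: 80.6 kHz, 85 kHz.
Within [18.8 kHz, 65 kHz]: 25.4 kHz, 29.8 kHz, 53 kHz, 57.4 kHz.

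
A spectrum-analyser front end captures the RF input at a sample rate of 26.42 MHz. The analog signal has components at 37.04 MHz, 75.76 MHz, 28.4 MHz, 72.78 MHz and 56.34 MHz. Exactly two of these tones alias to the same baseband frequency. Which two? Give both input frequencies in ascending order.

fs/2 = 13.21 MHz.
37.04 MHz mod fs = 10.62 MHz.
10.62 MHz ≤ fs/2 = 13.21 MHz, appears at 10.62 MHz.
75.76 MHz mod fs = 22.92 MHz.
22.92 MHz > fs/2 = 13.21 MHz, folds to fs − 22.92 MHz = 3.5 MHz.
28.4 MHz mod fs = 1.98 MHz.
1.98 MHz ≤ fs/2 = 13.21 MHz, appears at 1.98 MHz.
72.78 MHz mod fs = 19.94 MHz.
19.94 MHz > fs/2 = 13.21 MHz, folds to fs − 19.94 MHz = 6.48 MHz.
56.34 MHz mod fs = 3.5 MHz.
3.5 MHz ≤ fs/2 = 13.21 MHz, appears at 3.5 MHz.
56.34 MHz and 75.76 MHz both map to 3.5 MHz.

56.34 MHz, 75.76 MHz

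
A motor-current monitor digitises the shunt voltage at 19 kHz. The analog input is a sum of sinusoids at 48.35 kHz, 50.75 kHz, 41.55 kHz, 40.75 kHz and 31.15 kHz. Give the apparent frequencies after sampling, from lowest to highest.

fs/2 = 9.5 kHz.
48.35 kHz mod fs = 10.35 kHz.
10.35 kHz > fs/2 = 9.5 kHz, folds to fs − 10.35 kHz = 8.65 kHz.
50.75 kHz mod fs = 12.75 kHz.
12.75 kHz > fs/2 = 9.5 kHz, folds to fs − 12.75 kHz = 6.25 kHz.
41.55 kHz mod fs = 3.55 kHz.
3.55 kHz ≤ fs/2 = 9.5 kHz, appears at 3.55 kHz.
40.75 kHz mod fs = 2.75 kHz.
2.75 kHz ≤ fs/2 = 9.5 kHz, appears at 2.75 kHz.
31.15 kHz mod fs = 12.15 kHz.
12.15 kHz > fs/2 = 9.5 kHz, folds to fs − 12.15 kHz = 6.85 kHz.
Distinct values: {2.75 kHz, 3.55 kHz, 6.25 kHz, 6.85 kHz, 8.65 kHz}.

2.75 kHz, 3.55 kHz, 6.25 kHz, 6.85 kHz, 8.65 kHz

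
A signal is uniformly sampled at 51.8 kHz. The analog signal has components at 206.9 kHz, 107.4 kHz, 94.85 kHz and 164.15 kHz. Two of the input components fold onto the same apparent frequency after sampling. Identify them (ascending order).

94.85 kHz, 164.15 kHz

fs/2 = 25.9 kHz.
206.9 kHz mod fs = 51.5 kHz.
51.5 kHz > fs/2 = 25.9 kHz, folds to fs − 51.5 kHz = 0.3 kHz.
107.4 kHz mod fs = 3.8 kHz.
3.8 kHz ≤ fs/2 = 25.9 kHz, appears at 3.8 kHz.
94.85 kHz mod fs = 43.05 kHz.
43.05 kHz > fs/2 = 25.9 kHz, folds to fs − 43.05 kHz = 8.75 kHz.
164.15 kHz mod fs = 8.75 kHz.
8.75 kHz ≤ fs/2 = 25.9 kHz, appears at 8.75 kHz.
94.85 kHz and 164.15 kHz both map to 8.75 kHz.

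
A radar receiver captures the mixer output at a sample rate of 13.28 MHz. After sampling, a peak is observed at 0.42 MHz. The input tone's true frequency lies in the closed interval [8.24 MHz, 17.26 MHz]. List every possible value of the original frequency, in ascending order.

12.86 MHz, 13.7 MHz

Frequencies that alias to 0.42 MHz are k·fs ± 0.42 MHz for integer k ≥ 0.
k=0: 0.42 MHz.
k=1: 12.86 MHz, 13.7 MHz.
k=2: 26.14 MHz, 26.98 MHz.
Within [8.24 MHz, 17.26 MHz]: 12.86 MHz, 13.7 MHz.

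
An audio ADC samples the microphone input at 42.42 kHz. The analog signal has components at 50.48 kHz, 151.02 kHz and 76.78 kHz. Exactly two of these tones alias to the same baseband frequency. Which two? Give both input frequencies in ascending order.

fs/2 = 21.21 kHz.
50.48 kHz mod fs = 8.06 kHz.
8.06 kHz ≤ fs/2 = 21.21 kHz, appears at 8.06 kHz.
151.02 kHz mod fs = 23.76 kHz.
23.76 kHz > fs/2 = 21.21 kHz, folds to fs − 23.76 kHz = 18.66 kHz.
76.78 kHz mod fs = 34.36 kHz.
34.36 kHz > fs/2 = 21.21 kHz, folds to fs − 34.36 kHz = 8.06 kHz.
50.48 kHz and 76.78 kHz both map to 8.06 kHz.

50.48 kHz, 76.78 kHz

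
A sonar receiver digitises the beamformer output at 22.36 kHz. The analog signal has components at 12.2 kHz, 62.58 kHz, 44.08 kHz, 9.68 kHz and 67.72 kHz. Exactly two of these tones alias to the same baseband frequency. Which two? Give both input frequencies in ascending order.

fs/2 = 11.18 kHz.
12.2 kHz > fs/2 = 11.18 kHz, folds to fs − 12.2 kHz = 10.16 kHz.
62.58 kHz mod fs = 17.86 kHz.
17.86 kHz > fs/2 = 11.18 kHz, folds to fs − 17.86 kHz = 4.5 kHz.
44.08 kHz mod fs = 21.72 kHz.
21.72 kHz > fs/2 = 11.18 kHz, folds to fs − 21.72 kHz = 0.64 kHz.
9.68 kHz ≤ fs/2 = 11.18 kHz, passes unchanged.
67.72 kHz mod fs = 0.64 kHz.
0.64 kHz ≤ fs/2 = 11.18 kHz, appears at 0.64 kHz.
44.08 kHz and 67.72 kHz both map to 0.64 kHz.

44.08 kHz, 67.72 kHz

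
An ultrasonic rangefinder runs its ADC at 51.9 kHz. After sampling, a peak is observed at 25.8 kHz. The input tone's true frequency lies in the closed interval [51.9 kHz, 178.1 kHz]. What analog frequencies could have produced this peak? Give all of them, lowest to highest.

Frequencies that alias to 25.8 kHz are k·fs ± 25.8 kHz for integer k ≥ 0.
k=0: 25.8 kHz.
k=1: 26.1 kHz, 77.7 kHz.
k=2: 78 kHz, 129.6 kHz.
k=3: 129.9 kHz, 181.5 kHz.
k=4: 181.8 kHz, 233.4 kHz.
Within [51.9 kHz, 178.1 kHz]: 77.7 kHz, 78 kHz, 129.6 kHz, 129.9 kHz.

77.7 kHz, 78 kHz, 129.6 kHz, 129.9 kHz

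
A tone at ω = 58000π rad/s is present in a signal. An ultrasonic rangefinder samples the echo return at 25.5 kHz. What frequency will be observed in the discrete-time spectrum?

3.5 kHz

ω = 58000π rad/s → f = ω/(2π) = 29000 Hz = 29 kHz.
29 kHz mod fs = 3.5 kHz.
3.5 kHz ≤ fs/2 = 12.75 kHz, appears at 3.5 kHz.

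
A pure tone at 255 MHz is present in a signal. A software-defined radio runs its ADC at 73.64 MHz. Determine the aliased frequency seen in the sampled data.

34.08 MHz

255 MHz mod fs = 34.08 MHz.
34.08 MHz ≤ fs/2 = 36.82 MHz, appears at 34.08 MHz.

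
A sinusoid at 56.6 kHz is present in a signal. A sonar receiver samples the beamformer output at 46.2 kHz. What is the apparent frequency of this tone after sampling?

56.6 kHz mod fs = 10.4 kHz.
10.4 kHz ≤ fs/2 = 23.1 kHz, appears at 10.4 kHz.

10.4 kHz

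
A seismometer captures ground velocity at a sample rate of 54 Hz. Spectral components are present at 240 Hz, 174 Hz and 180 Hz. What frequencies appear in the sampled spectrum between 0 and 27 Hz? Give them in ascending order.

fs/2 = 27 Hz.
240 Hz mod fs = 24 Hz.
24 Hz ≤ fs/2 = 27 Hz, appears at 24 Hz.
174 Hz mod fs = 12 Hz.
12 Hz ≤ fs/2 = 27 Hz, appears at 12 Hz.
180 Hz mod fs = 18 Hz.
18 Hz ≤ fs/2 = 27 Hz, appears at 18 Hz.
Distinct values: {12 Hz, 18 Hz, 24 Hz}.

12 Hz, 18 Hz, 24 Hz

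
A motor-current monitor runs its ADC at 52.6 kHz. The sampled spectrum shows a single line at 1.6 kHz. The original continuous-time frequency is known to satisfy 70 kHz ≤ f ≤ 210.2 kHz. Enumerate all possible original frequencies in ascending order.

Frequencies that alias to 1.6 kHz are k·fs ± 1.6 kHz for integer k ≥ 0.
k=0: 1.6 kHz.
k=1: 51 kHz, 54.2 kHz.
k=2: 103.6 kHz, 106.8 kHz.
k=3: 156.2 kHz, 159.4 kHz.
k=4: 208.8 kHz, 212 kHz.
k=5: 261.4 kHz, 264.6 kHz.
Within [70 kHz, 210.2 kHz]: 103.6 kHz, 106.8 kHz, 156.2 kHz, 159.4 kHz, 208.8 kHz.

103.6 kHz, 106.8 kHz, 156.2 kHz, 159.4 kHz, 208.8 kHz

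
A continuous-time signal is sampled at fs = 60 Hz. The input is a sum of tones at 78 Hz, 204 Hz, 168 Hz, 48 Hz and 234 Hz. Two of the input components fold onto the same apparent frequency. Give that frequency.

12 Hz

fs/2 = 30 Hz.
78 Hz mod fs = 18 Hz.
18 Hz ≤ fs/2 = 30 Hz, appears at 18 Hz.
204 Hz mod fs = 24 Hz.
24 Hz ≤ fs/2 = 30 Hz, appears at 24 Hz.
168 Hz mod fs = 48 Hz.
48 Hz > fs/2 = 30 Hz, folds to fs − 48 Hz = 12 Hz.
48 Hz > fs/2 = 30 Hz, folds to fs − 48 Hz = 12 Hz.
234 Hz mod fs = 54 Hz.
54 Hz > fs/2 = 30 Hz, folds to fs − 54 Hz = 6 Hz.
48 Hz and 168 Hz both map to 12 Hz.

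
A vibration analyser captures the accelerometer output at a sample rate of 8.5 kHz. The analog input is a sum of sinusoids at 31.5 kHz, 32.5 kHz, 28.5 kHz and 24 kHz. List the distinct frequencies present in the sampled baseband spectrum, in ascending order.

fs/2 = 4.25 kHz.
31.5 kHz mod fs = 6 kHz.
6 kHz > fs/2 = 4.25 kHz, folds to fs − 6 kHz = 2.5 kHz.
32.5 kHz mod fs = 7 kHz.
7 kHz > fs/2 = 4.25 kHz, folds to fs − 7 kHz = 1.5 kHz.
28.5 kHz mod fs = 3 kHz.
3 kHz ≤ fs/2 = 4.25 kHz, appears at 3 kHz.
24 kHz mod fs = 7 kHz.
7 kHz > fs/2 = 4.25 kHz, folds to fs − 7 kHz = 1.5 kHz.
Distinct values: {1.5 kHz, 2.5 kHz, 3 kHz}.

1.5 kHz, 2.5 kHz, 3 kHz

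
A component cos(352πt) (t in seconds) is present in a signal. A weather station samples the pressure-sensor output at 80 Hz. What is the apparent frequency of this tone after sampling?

16 Hz

ω = 352π rad/s → f = ω/(2π) = 176 Hz.
176 Hz mod fs = 16 Hz.
16 Hz ≤ fs/2 = 40 Hz, appears at 16 Hz.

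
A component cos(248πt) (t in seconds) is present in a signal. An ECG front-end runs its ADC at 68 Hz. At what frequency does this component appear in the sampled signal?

12 Hz

ω = 248π rad/s → f = ω/(2π) = 124 Hz.
124 Hz mod fs = 56 Hz.
56 Hz > fs/2 = 34 Hz, folds to fs − 56 Hz = 12 Hz.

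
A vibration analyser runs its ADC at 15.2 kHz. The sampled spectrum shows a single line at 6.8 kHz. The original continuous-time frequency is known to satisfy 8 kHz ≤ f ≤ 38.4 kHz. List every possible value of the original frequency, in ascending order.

8.4 kHz, 22 kHz, 23.6 kHz, 37.2 kHz

Frequencies that alias to 6.8 kHz are k·fs ± 6.8 kHz for integer k ≥ 0.
k=0: 6.8 kHz.
k=1: 8.4 kHz, 22 kHz.
k=2: 23.6 kHz, 37.2 kHz.
k=3: 38.8 kHz, 52.4 kHz.
Within [8 kHz, 38.4 kHz]: 8.4 kHz, 22 kHz, 23.6 kHz, 37.2 kHz.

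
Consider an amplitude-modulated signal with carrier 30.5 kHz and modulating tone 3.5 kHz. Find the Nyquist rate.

68 kHz

AM sidebands sit at fc ± fm = 27 kHz and 34 kHz.
Highest-frequency component: 34 kHz.
Nyquist rate = 2 × 34 kHz = 68 kHz.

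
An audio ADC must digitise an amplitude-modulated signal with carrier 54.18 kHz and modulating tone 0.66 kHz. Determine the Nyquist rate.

109.68 kHz

AM sidebands sit at fc ± fm = 53.52 kHz and 54.84 kHz.
Highest-frequency component: 54.84 kHz.
Nyquist rate = 2 × 54.84 kHz = 109.68 kHz.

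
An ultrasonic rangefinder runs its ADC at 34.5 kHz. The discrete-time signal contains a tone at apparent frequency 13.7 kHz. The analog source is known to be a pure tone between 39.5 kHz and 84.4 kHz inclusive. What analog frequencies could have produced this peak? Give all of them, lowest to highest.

Frequencies that alias to 13.7 kHz are k·fs ± 13.7 kHz for integer k ≥ 0.
k=0: 13.7 kHz.
k=1: 20.8 kHz, 48.2 kHz.
k=2: 55.3 kHz, 82.7 kHz.
k=3: 89.8 kHz, 117.2 kHz.
Within [39.5 kHz, 84.4 kHz]: 48.2 kHz, 55.3 kHz, 82.7 kHz.

48.2 kHz, 55.3 kHz, 82.7 kHz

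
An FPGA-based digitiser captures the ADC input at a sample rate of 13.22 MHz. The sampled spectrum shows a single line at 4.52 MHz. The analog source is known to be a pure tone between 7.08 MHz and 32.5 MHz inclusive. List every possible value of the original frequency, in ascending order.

Frequencies that alias to 4.52 MHz are k·fs ± 4.52 MHz for integer k ≥ 0.
k=0: 4.52 MHz.
k=1: 8.7 MHz, 17.74 MHz.
k=2: 21.92 MHz, 30.96 MHz.
k=3: 35.14 MHz, 44.18 MHz.
Within [7.08 MHz, 32.5 MHz]: 8.7 MHz, 17.74 MHz, 21.92 MHz, 30.96 MHz.

8.7 MHz, 17.74 MHz, 21.92 MHz, 30.96 MHz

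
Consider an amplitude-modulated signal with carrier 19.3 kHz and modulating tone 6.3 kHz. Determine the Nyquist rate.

AM sidebands sit at fc ± fm = 13 kHz and 25.6 kHz.
Highest-frequency component: 25.6 kHz.
Nyquist rate = 2 × 25.6 kHz = 51.2 kHz.

51.2 kHz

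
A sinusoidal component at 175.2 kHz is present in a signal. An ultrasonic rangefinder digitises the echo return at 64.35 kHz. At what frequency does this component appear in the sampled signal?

175.2 kHz mod fs = 46.5 kHz.
46.5 kHz > fs/2 = 32.175 kHz, folds to fs − 46.5 kHz = 17.85 kHz.

17.85 kHz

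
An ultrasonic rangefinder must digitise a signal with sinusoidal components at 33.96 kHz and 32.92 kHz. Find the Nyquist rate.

67.92 kHz

Highest-frequency component: 33.96 kHz.
Nyquist rate = 2 × 33.96 kHz = 67.92 kHz.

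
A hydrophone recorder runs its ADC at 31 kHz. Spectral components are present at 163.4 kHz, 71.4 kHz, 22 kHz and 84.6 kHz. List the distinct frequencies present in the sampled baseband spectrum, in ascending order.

fs/2 = 15.5 kHz.
163.4 kHz mod fs = 8.4 kHz.
8.4 kHz ≤ fs/2 = 15.5 kHz, appears at 8.4 kHz.
71.4 kHz mod fs = 9.4 kHz.
9.4 kHz ≤ fs/2 = 15.5 kHz, appears at 9.4 kHz.
22 kHz > fs/2 = 15.5 kHz, folds to fs − 22 kHz = 9 kHz.
84.6 kHz mod fs = 22.6 kHz.
22.6 kHz > fs/2 = 15.5 kHz, folds to fs − 22.6 kHz = 8.4 kHz.
Distinct values: {8.4 kHz, 9 kHz, 9.4 kHz}.

8.4 kHz, 9 kHz, 9.4 kHz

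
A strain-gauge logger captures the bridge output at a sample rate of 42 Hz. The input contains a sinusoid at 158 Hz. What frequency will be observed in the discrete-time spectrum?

158 Hz mod fs = 32 Hz.
32 Hz > fs/2 = 21 Hz, folds to fs − 32 Hz = 10 Hz.

10 Hz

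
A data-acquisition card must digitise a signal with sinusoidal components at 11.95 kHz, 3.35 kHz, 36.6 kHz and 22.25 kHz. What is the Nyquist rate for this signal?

Highest-frequency component: 36.6 kHz.
Nyquist rate = 2 × 36.6 kHz = 73.2 kHz.

73.2 kHz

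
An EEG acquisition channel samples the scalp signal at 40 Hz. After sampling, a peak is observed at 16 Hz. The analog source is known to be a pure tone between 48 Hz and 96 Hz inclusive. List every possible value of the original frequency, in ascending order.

56 Hz, 64 Hz, 96 Hz

Frequencies that alias to 16 Hz are k·fs ± 16 Hz for integer k ≥ 0.
k=0: 16 Hz.
k=1: 24 Hz, 56 Hz.
k=2: 64 Hz, 96 Hz.
k=3: 104 Hz, 136 Hz.
Within [48 Hz, 96 Hz]: 56 Hz, 64 Hz, 96 Hz.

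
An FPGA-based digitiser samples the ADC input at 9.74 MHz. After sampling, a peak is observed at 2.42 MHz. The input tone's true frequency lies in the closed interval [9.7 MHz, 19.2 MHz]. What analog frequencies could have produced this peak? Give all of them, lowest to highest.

Frequencies that alias to 2.42 MHz are k·fs ± 2.42 MHz for integer k ≥ 0.
k=0: 2.42 MHz.
k=1: 7.32 MHz, 12.16 MHz.
k=2: 17.06 MHz, 21.9 MHz.
k=3: 26.8 MHz, 31.64 MHz.
Within [9.7 MHz, 19.2 MHz]: 12.16 MHz, 17.06 MHz.

12.16 MHz, 17.06 MHz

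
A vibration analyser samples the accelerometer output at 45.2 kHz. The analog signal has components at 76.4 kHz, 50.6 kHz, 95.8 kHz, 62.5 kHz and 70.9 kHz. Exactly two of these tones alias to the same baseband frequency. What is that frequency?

fs/2 = 22.6 kHz.
76.4 kHz mod fs = 31.2 kHz.
31.2 kHz > fs/2 = 22.6 kHz, folds to fs − 31.2 kHz = 14 kHz.
50.6 kHz mod fs = 5.4 kHz.
5.4 kHz ≤ fs/2 = 22.6 kHz, appears at 5.4 kHz.
95.8 kHz mod fs = 5.4 kHz.
5.4 kHz ≤ fs/2 = 22.6 kHz, appears at 5.4 kHz.
62.5 kHz mod fs = 17.3 kHz.
17.3 kHz ≤ fs/2 = 22.6 kHz, appears at 17.3 kHz.
70.9 kHz mod fs = 25.7 kHz.
25.7 kHz > fs/2 = 22.6 kHz, folds to fs − 25.7 kHz = 19.5 kHz.
50.6 kHz and 95.8 kHz both map to 5.4 kHz.

5.4 kHz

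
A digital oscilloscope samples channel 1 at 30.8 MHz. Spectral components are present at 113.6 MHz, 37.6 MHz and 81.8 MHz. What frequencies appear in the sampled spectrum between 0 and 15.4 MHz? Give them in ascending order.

6.8 MHz, 9.6 MHz, 10.6 MHz

fs/2 = 15.4 MHz.
113.6 MHz mod fs = 21.2 MHz.
21.2 MHz > fs/2 = 15.4 MHz, folds to fs − 21.2 MHz = 9.6 MHz.
37.6 MHz mod fs = 6.8 MHz.
6.8 MHz ≤ fs/2 = 15.4 MHz, appears at 6.8 MHz.
81.8 MHz mod fs = 20.2 MHz.
20.2 MHz > fs/2 = 15.4 MHz, folds to fs − 20.2 MHz = 10.6 MHz.
Distinct values: {6.8 MHz, 9.6 MHz, 10.6 MHz}.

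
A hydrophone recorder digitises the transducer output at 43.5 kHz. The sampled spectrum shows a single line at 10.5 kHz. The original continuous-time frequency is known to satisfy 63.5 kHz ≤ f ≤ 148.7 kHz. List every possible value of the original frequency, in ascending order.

76.5 kHz, 97.5 kHz, 120 kHz, 141 kHz

Frequencies that alias to 10.5 kHz are k·fs ± 10.5 kHz for integer k ≥ 0.
k=0: 10.5 kHz.
k=1: 33 kHz, 54 kHz.
k=2: 76.5 kHz, 97.5 kHz.
k=3: 120 kHz, 141 kHz.
k=4: 163.5 kHz, 184.5 kHz.
Within [63.5 kHz, 148.7 kHz]: 76.5 kHz, 97.5 kHz, 120 kHz, 141 kHz.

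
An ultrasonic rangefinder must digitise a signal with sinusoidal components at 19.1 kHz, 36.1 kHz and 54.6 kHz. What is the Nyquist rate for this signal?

Highest-frequency component: 54.6 kHz.
Nyquist rate = 2 × 54.6 kHz = 109.2 kHz.

109.2 kHz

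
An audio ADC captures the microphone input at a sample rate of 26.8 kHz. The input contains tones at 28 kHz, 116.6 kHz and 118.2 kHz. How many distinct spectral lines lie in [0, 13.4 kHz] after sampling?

fs/2 = 13.4 kHz.
28 kHz mod fs = 1.2 kHz.
1.2 kHz ≤ fs/2 = 13.4 kHz, appears at 1.2 kHz.
116.6 kHz mod fs = 9.4 kHz.
9.4 kHz ≤ fs/2 = 13.4 kHz, appears at 9.4 kHz.
118.2 kHz mod fs = 11 kHz.
11 kHz ≤ fs/2 = 13.4 kHz, appears at 11 kHz.
Distinct values: {1.2 kHz, 9.4 kHz, 11 kHz} → 3.

3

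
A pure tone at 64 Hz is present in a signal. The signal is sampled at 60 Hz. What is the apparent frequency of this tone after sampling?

64 Hz mod fs = 4 Hz.
4 Hz ≤ fs/2 = 30 Hz, appears at 4 Hz.

4 Hz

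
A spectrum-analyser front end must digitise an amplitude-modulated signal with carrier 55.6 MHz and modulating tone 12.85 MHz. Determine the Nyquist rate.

AM sidebands sit at fc ± fm = 42.75 MHz and 68.45 MHz.
Highest-frequency component: 68.45 MHz.
Nyquist rate = 2 × 68.45 MHz = 136.9 MHz.

136.9 MHz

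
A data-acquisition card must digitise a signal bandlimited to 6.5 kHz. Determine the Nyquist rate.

13 kHz

Nyquist rate = 2 × 6.5 kHz = 13 kHz.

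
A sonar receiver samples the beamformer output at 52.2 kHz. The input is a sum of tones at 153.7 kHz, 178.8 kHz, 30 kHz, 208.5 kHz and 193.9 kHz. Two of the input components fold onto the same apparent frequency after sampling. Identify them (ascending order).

fs/2 = 26.1 kHz.
153.7 kHz mod fs = 49.3 kHz.
49.3 kHz > fs/2 = 26.1 kHz, folds to fs − 49.3 kHz = 2.9 kHz.
178.8 kHz mod fs = 22.2 kHz.
22.2 kHz ≤ fs/2 = 26.1 kHz, appears at 22.2 kHz.
30 kHz > fs/2 = 26.1 kHz, folds to fs − 30 kHz = 22.2 kHz.
208.5 kHz mod fs = 51.9 kHz.
51.9 kHz > fs/2 = 26.1 kHz, folds to fs − 51.9 kHz = 0.3 kHz.
193.9 kHz mod fs = 37.3 kHz.
37.3 kHz > fs/2 = 26.1 kHz, folds to fs − 37.3 kHz = 14.9 kHz.
30 kHz and 178.8 kHz both map to 22.2 kHz.

30 kHz, 178.8 kHz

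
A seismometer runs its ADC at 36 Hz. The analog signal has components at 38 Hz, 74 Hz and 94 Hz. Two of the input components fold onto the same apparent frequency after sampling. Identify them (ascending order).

fs/2 = 18 Hz.
38 Hz mod fs = 2 Hz.
2 Hz ≤ fs/2 = 18 Hz, appears at 2 Hz.
74 Hz mod fs = 2 Hz.
2 Hz ≤ fs/2 = 18 Hz, appears at 2 Hz.
94 Hz mod fs = 22 Hz.
22 Hz > fs/2 = 18 Hz, folds to fs − 22 Hz = 14 Hz.
38 Hz and 74 Hz both map to 2 Hz.

38 Hz, 74 Hz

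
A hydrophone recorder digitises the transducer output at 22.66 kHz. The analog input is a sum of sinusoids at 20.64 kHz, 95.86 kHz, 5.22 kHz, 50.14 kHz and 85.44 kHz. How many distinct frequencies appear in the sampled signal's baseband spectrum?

fs/2 = 11.33 kHz.
20.64 kHz > fs/2 = 11.33 kHz, folds to fs − 20.64 kHz = 2.02 kHz.
95.86 kHz mod fs = 5.22 kHz.
5.22 kHz ≤ fs/2 = 11.33 kHz, appears at 5.22 kHz.
5.22 kHz ≤ fs/2 = 11.33 kHz, passes unchanged.
50.14 kHz mod fs = 4.82 kHz.
4.82 kHz ≤ fs/2 = 11.33 kHz, appears at 4.82 kHz.
85.44 kHz mod fs = 17.46 kHz.
17.46 kHz > fs/2 = 11.33 kHz, folds to fs − 17.46 kHz = 5.2 kHz.
Distinct values: {2.02 kHz, 4.82 kHz, 5.2 kHz, 5.22 kHz} → 4.

4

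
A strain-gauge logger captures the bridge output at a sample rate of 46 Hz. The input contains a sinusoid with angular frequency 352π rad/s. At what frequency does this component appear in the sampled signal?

ω = 352π rad/s → f = ω/(2π) = 176 Hz.
176 Hz mod fs = 38 Hz.
38 Hz > fs/2 = 23 Hz, folds to fs − 38 Hz = 8 Hz.

8 Hz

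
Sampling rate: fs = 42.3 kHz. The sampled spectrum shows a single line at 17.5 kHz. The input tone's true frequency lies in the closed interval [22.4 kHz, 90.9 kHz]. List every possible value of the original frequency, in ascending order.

24.8 kHz, 59.8 kHz, 67.1 kHz

Frequencies that alias to 17.5 kHz are k·fs ± 17.5 kHz for integer k ≥ 0.
k=0: 17.5 kHz.
k=1: 24.8 kHz, 59.8 kHz.
k=2: 67.1 kHz, 102.1 kHz.
k=3: 109.4 kHz, 144.4 kHz.
Within [22.4 kHz, 90.9 kHz]: 24.8 kHz, 59.8 kHz, 67.1 kHz.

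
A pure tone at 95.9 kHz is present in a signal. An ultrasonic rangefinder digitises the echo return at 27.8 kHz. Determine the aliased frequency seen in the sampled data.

95.9 kHz mod fs = 12.5 kHz.
12.5 kHz ≤ fs/2 = 13.9 kHz, appears at 12.5 kHz.

12.5 kHz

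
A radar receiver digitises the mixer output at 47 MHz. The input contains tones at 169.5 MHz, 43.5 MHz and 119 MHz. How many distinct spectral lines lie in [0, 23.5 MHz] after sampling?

fs/2 = 23.5 MHz.
169.5 MHz mod fs = 28.5 MHz.
28.5 MHz > fs/2 = 23.5 MHz, folds to fs − 28.5 MHz = 18.5 MHz.
43.5 MHz > fs/2 = 23.5 MHz, folds to fs − 43.5 MHz = 3.5 MHz.
119 MHz mod fs = 25 MHz.
25 MHz > fs/2 = 23.5 MHz, folds to fs − 25 MHz = 22 MHz.
Distinct values: {3.5 MHz, 18.5 MHz, 22 MHz} → 3.

3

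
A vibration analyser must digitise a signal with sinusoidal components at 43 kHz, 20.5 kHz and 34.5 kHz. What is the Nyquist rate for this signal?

Highest-frequency component: 43 kHz.
Nyquist rate = 2 × 43 kHz = 86 kHz.

86 kHz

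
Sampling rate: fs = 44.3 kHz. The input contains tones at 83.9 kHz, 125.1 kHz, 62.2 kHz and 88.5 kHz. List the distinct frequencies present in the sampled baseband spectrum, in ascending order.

0.1 kHz, 4.7 kHz, 7.8 kHz, 17.9 kHz

fs/2 = 22.15 kHz.
83.9 kHz mod fs = 39.6 kHz.
39.6 kHz > fs/2 = 22.15 kHz, folds to fs − 39.6 kHz = 4.7 kHz.
125.1 kHz mod fs = 36.5 kHz.
36.5 kHz > fs/2 = 22.15 kHz, folds to fs − 36.5 kHz = 7.8 kHz.
62.2 kHz mod fs = 17.9 kHz.
17.9 kHz ≤ fs/2 = 22.15 kHz, appears at 17.9 kHz.
88.5 kHz mod fs = 44.2 kHz.
44.2 kHz > fs/2 = 22.15 kHz, folds to fs − 44.2 kHz = 0.1 kHz.
Distinct values: {0.1 kHz, 4.7 kHz, 7.8 kHz, 17.9 kHz}.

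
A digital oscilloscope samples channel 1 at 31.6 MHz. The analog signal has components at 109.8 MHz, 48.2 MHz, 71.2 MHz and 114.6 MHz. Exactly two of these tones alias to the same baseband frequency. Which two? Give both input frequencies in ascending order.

48.2 MHz, 109.8 MHz

fs/2 = 15.8 MHz.
109.8 MHz mod fs = 15 MHz.
15 MHz ≤ fs/2 = 15.8 MHz, appears at 15 MHz.
48.2 MHz mod fs = 16.6 MHz.
16.6 MHz > fs/2 = 15.8 MHz, folds to fs − 16.6 MHz = 15 MHz.
71.2 MHz mod fs = 8 MHz.
8 MHz ≤ fs/2 = 15.8 MHz, appears at 8 MHz.
114.6 MHz mod fs = 19.8 MHz.
19.8 MHz > fs/2 = 15.8 MHz, folds to fs − 19.8 MHz = 11.8 MHz.
48.2 MHz and 109.8 MHz both map to 15 MHz.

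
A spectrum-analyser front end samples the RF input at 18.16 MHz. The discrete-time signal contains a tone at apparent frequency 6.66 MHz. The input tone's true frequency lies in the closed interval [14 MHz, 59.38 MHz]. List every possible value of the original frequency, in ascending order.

Frequencies that alias to 6.66 MHz are k·fs ± 6.66 MHz for integer k ≥ 0.
k=0: 6.66 MHz.
k=1: 11.5 MHz, 24.82 MHz.
k=2: 29.66 MHz, 42.98 MHz.
k=3: 47.82 MHz, 61.14 MHz.
k=4: 65.98 MHz, 79.3 MHz.
Within [14 MHz, 59.38 MHz]: 24.82 MHz, 29.66 MHz, 42.98 MHz, 47.82 MHz.

24.82 MHz, 29.66 MHz, 42.98 MHz, 47.82 MHz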